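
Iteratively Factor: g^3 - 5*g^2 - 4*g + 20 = (g + 2)*(g^2 - 7*g + 10) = (g - 5)*(g + 2)*(g - 2)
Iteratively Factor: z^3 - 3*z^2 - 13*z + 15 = (z - 5)*(z^2 + 2*z - 3) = (z - 5)*(z + 3)*(z - 1)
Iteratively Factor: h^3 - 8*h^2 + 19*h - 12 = (h - 3)*(h^2 - 5*h + 4) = (h - 4)*(h - 3)*(h - 1)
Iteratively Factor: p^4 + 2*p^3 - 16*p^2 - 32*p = (p - 4)*(p^3 + 6*p^2 + 8*p) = p*(p - 4)*(p^2 + 6*p + 8) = p*(p - 4)*(p + 2)*(p + 4)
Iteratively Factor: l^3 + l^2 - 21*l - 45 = (l - 5)*(l^2 + 6*l + 9) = (l - 5)*(l + 3)*(l + 3)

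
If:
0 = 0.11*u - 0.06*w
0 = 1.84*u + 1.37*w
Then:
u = 0.00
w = 0.00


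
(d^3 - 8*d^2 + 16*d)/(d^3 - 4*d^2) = (d - 4)/d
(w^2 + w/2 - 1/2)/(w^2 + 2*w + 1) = (w - 1/2)/(w + 1)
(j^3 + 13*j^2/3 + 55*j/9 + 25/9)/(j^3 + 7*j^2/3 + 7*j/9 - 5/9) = (3*j + 5)/(3*j - 1)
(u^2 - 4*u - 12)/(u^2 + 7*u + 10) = (u - 6)/(u + 5)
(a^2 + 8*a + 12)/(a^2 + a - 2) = (a + 6)/(a - 1)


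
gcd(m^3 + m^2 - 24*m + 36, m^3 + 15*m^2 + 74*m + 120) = m + 6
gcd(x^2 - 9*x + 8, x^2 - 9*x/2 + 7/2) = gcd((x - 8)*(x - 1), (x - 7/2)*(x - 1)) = x - 1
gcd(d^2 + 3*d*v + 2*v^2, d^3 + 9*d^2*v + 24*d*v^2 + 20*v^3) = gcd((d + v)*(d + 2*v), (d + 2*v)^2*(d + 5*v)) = d + 2*v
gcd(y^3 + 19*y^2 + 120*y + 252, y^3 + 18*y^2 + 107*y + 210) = y^2 + 13*y + 42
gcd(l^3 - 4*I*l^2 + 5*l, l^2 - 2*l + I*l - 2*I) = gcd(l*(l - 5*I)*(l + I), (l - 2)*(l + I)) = l + I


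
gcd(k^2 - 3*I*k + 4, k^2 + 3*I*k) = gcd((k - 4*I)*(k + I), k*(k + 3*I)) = 1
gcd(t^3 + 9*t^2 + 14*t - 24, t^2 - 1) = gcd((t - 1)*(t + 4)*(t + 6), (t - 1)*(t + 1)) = t - 1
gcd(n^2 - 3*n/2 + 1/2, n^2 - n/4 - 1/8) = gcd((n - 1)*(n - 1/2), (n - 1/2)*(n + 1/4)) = n - 1/2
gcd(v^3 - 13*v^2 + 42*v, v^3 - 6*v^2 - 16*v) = v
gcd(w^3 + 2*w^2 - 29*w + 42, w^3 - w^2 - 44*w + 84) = w^2 + 5*w - 14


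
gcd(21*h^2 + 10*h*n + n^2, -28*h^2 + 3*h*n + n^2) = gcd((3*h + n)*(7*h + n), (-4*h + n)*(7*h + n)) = 7*h + n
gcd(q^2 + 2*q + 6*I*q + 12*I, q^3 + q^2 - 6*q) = 1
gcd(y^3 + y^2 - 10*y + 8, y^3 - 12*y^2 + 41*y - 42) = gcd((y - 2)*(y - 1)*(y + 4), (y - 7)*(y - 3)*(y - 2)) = y - 2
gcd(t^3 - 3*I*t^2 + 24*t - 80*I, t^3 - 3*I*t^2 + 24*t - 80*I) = t^3 - 3*I*t^2 + 24*t - 80*I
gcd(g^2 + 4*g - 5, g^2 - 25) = g + 5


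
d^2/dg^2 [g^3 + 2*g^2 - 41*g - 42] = 6*g + 4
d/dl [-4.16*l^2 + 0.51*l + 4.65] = 0.51 - 8.32*l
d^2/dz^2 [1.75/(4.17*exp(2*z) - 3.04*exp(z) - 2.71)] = ((5.32 - 29.19*exp(z))*(-4.17*exp(2*z) + 3.04*exp(z) + 2.71) - 1.75*(8.34*exp(z) - 3.04)*(16.68*exp(z) - 6.08)*exp(z))*exp(z)/(-4.17*exp(2*z) + 3.04*exp(z) + 2.71)^3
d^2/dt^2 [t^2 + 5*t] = 2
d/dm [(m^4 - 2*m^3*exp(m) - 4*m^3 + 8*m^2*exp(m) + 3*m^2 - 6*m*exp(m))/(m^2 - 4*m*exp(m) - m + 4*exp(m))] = (2*m^3*exp(m) + 2*m^3 - 20*m^2*exp(m) - 3*m^2 + 16*m*exp(2*m) + 24*m*exp(m) - 24*exp(2*m))/(m^2 - 8*m*exp(m) + 16*exp(2*m))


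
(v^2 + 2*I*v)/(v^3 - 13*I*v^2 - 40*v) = (v + 2*I)/(v^2 - 13*I*v - 40)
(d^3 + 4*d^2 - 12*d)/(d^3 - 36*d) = (d - 2)/(d - 6)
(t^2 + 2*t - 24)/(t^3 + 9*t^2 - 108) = (t - 4)/(t^2 + 3*t - 18)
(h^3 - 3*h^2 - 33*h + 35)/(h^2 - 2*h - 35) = h - 1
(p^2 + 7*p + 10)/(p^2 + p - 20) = (p + 2)/(p - 4)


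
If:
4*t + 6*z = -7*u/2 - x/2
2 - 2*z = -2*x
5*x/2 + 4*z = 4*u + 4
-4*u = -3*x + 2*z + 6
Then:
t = 129/44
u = -26/11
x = -16/11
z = -5/11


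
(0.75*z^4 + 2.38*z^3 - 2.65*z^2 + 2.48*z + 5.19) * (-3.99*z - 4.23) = -2.9925*z^5 - 12.6687*z^4 + 0.5061*z^3 + 1.3143*z^2 - 31.1985*z - 21.9537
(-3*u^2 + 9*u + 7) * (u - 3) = -3*u^3 + 18*u^2 - 20*u - 21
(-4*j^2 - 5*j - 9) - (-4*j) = -4*j^2 - j - 9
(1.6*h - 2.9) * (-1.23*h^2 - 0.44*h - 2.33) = -1.968*h^3 + 2.863*h^2 - 2.452*h + 6.757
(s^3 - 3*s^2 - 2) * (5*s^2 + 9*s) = 5*s^5 - 6*s^4 - 27*s^3 - 10*s^2 - 18*s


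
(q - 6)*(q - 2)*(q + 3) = q^3 - 5*q^2 - 12*q + 36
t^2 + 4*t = t*(t + 4)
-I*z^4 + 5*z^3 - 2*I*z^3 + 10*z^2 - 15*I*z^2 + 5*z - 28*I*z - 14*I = (z + 1)*(z - 2*I)*(z + 7*I)*(-I*z - I)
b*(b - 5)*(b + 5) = b^3 - 25*b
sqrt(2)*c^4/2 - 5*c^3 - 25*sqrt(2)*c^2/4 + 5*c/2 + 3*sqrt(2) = (c - 6*sqrt(2))*(c - sqrt(2)/2)*(c + sqrt(2))*(sqrt(2)*c/2 + 1/2)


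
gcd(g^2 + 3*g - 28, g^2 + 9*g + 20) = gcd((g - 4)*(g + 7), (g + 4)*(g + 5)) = 1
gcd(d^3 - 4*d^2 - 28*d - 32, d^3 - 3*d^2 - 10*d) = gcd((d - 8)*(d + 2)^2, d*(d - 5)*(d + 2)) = d + 2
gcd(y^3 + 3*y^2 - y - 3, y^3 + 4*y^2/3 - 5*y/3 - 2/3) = y - 1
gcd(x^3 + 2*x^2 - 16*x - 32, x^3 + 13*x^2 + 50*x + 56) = x^2 + 6*x + 8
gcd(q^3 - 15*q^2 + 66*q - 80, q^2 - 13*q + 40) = q^2 - 13*q + 40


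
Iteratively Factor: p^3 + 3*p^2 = (p + 3)*(p^2) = p*(p + 3)*(p)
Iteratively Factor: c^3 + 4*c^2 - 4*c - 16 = (c + 4)*(c^2 - 4) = (c - 2)*(c + 4)*(c + 2)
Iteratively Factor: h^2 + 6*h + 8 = (h + 4)*(h + 2)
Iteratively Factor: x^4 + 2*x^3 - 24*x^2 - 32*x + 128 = (x + 4)*(x^3 - 2*x^2 - 16*x + 32) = (x - 2)*(x + 4)*(x^2 - 16) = (x - 4)*(x - 2)*(x + 4)*(x + 4)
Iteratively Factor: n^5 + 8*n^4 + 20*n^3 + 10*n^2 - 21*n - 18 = (n - 1)*(n^4 + 9*n^3 + 29*n^2 + 39*n + 18) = (n - 1)*(n + 1)*(n^3 + 8*n^2 + 21*n + 18) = (n - 1)*(n + 1)*(n + 3)*(n^2 + 5*n + 6) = (n - 1)*(n + 1)*(n + 2)*(n + 3)*(n + 3)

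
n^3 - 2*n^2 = n^2*(n - 2)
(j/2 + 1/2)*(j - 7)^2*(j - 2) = j^4/2 - 15*j^3/2 + 61*j^2/2 - 21*j/2 - 49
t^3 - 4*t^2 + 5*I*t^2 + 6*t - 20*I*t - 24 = (t - 4)*(t - I)*(t + 6*I)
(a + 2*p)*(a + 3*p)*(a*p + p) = a^3*p + 5*a^2*p^2 + a^2*p + 6*a*p^3 + 5*a*p^2 + 6*p^3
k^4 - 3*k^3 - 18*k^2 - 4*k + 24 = (k - 6)*(k - 1)*(k + 2)^2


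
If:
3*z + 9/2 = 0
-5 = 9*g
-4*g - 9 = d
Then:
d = -61/9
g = -5/9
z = -3/2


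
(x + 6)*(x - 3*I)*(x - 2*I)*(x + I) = x^4 + 6*x^3 - 4*I*x^3 - x^2 - 24*I*x^2 - 6*x - 6*I*x - 36*I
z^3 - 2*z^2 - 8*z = z*(z - 4)*(z + 2)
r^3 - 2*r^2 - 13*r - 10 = (r - 5)*(r + 1)*(r + 2)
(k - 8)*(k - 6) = k^2 - 14*k + 48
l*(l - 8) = l^2 - 8*l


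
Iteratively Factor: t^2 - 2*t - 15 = (t - 5)*(t + 3)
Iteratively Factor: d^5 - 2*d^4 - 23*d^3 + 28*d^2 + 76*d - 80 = (d - 1)*(d^4 - d^3 - 24*d^2 + 4*d + 80) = (d - 1)*(d + 4)*(d^3 - 5*d^2 - 4*d + 20) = (d - 5)*(d - 1)*(d + 4)*(d^2 - 4) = (d - 5)*(d - 2)*(d - 1)*(d + 4)*(d + 2)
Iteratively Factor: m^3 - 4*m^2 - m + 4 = (m + 1)*(m^2 - 5*m + 4) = (m - 1)*(m + 1)*(m - 4)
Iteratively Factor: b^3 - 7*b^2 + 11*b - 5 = (b - 5)*(b^2 - 2*b + 1) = (b - 5)*(b - 1)*(b - 1)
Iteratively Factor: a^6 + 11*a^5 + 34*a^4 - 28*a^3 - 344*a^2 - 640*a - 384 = (a + 4)*(a^5 + 7*a^4 + 6*a^3 - 52*a^2 - 136*a - 96) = (a + 2)*(a + 4)*(a^4 + 5*a^3 - 4*a^2 - 44*a - 48) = (a + 2)^2*(a + 4)*(a^3 + 3*a^2 - 10*a - 24) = (a + 2)^2*(a + 4)^2*(a^2 - a - 6) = (a - 3)*(a + 2)^2*(a + 4)^2*(a + 2)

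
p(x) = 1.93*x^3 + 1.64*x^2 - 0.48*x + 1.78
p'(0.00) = -0.48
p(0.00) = 1.78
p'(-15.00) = 1253.07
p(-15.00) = -6135.77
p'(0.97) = 8.15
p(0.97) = 4.62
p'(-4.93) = 124.07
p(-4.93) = -187.25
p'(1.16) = 11.12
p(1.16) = 6.44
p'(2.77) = 53.03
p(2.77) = 54.05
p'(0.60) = 3.57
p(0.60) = 2.50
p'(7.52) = 351.61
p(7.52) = 911.66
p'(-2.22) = 20.77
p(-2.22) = -10.19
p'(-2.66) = 31.76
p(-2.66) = -21.66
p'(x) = 5.79*x^2 + 3.28*x - 0.48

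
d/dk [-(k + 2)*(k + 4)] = -2*k - 6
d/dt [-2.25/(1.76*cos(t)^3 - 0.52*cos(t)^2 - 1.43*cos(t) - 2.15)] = (-11.88*cos(t)^2 + 2.34*cos(t) + 3.2175)*sin(t)/(-1.76*cos(t)^3 + 0.52*cos(t)^2 + 1.43*cos(t) + 2.15)^2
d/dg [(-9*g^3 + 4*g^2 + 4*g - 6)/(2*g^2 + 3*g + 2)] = 2*(-9*g^4 - 27*g^3 - 25*g^2 + 20*g + 13)/(4*g^4 + 12*g^3 + 17*g^2 + 12*g + 4)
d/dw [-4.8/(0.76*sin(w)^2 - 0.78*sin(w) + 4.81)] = (7.296*sin(w) - 3.744)*cos(w)/(0.76*sin(w)^2 - 0.78*sin(w) + 4.81)^2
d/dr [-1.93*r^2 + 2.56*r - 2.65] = 2.56 - 3.86*r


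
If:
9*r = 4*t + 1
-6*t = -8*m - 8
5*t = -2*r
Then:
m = -109/106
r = 5/53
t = -2/53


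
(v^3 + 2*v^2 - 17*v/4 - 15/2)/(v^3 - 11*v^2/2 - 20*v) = (v^2 - v/2 - 3)/(v*(v - 8))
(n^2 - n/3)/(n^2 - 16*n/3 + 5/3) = n/(n - 5)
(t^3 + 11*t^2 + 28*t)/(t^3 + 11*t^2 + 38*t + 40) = t*(t + 7)/(t^2 + 7*t + 10)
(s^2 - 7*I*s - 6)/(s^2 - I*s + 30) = (s - I)/(s + 5*I)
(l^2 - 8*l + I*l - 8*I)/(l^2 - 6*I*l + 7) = (l - 8)/(l - 7*I)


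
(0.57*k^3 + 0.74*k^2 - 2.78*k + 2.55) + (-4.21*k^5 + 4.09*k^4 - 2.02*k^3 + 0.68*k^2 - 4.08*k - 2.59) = -4.21*k^5 + 4.09*k^4 - 1.45*k^3 + 1.42*k^2 - 6.86*k - 0.04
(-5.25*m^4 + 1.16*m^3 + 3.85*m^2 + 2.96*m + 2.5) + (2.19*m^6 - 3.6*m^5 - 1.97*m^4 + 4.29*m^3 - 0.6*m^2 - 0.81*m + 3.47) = 2.19*m^6 - 3.6*m^5 - 7.22*m^4 + 5.45*m^3 + 3.25*m^2 + 2.15*m + 5.97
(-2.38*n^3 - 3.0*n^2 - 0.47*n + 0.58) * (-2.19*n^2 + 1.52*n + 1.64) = 5.2122*n^5 + 2.9524*n^4 - 7.4339*n^3 - 6.9046*n^2 + 0.1108*n + 0.9512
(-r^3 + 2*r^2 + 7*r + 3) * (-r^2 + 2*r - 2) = r^5 - 4*r^4 - r^3 + 7*r^2 - 8*r - 6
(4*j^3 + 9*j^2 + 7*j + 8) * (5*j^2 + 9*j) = 20*j^5 + 81*j^4 + 116*j^3 + 103*j^2 + 72*j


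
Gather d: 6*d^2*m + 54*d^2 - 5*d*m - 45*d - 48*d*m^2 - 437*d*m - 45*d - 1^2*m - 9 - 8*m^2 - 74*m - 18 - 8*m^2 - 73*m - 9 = d^2*(6*m + 54) + d*(-48*m^2 - 442*m - 90) - 16*m^2 - 148*m - 36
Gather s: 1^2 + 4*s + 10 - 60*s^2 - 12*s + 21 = -60*s^2 - 8*s + 32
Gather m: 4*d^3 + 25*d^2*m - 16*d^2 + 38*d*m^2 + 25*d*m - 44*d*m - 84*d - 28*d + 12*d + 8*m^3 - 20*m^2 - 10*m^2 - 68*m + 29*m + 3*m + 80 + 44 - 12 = 4*d^3 - 16*d^2 - 100*d + 8*m^3 + m^2*(38*d - 30) + m*(25*d^2 - 19*d - 36) + 112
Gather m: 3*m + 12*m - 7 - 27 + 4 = 15*m - 30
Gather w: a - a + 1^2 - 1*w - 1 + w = 0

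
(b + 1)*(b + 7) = b^2 + 8*b + 7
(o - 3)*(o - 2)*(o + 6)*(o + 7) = o^4 + 8*o^3 - 17*o^2 - 132*o + 252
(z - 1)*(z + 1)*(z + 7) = z^3 + 7*z^2 - z - 7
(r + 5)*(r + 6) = r^2 + 11*r + 30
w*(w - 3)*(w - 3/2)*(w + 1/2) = w^4 - 4*w^3 + 9*w^2/4 + 9*w/4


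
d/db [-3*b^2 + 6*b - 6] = 6 - 6*b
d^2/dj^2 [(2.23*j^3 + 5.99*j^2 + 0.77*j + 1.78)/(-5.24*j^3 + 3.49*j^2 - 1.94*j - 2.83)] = (-410.504744*j^6 + 9.16161599999987*j^5 + 260.175432*j^4 + 1619.357704*j^3 - 530.057742*j^2 + 77.896428*j - 136.051182)/(143.877824*j^9 - 287.481072*j^8 + 351.274404*j^7 - 22.261189*j^6 - 180.471474*j^5 + 236.616045*j^4 + 18.236504*j^3 - 51.900219*j^2 + 46.611798*j + 22.665187)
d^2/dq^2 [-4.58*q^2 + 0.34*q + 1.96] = -9.16000000000000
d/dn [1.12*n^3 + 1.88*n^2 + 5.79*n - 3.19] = 3.36*n^2 + 3.76*n + 5.79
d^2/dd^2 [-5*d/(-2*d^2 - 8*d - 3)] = 20*(8*d*(d + 2)^2 - (3*d + 4)*(2*d^2 + 8*d + 3))/(2*d^2 + 8*d + 3)^3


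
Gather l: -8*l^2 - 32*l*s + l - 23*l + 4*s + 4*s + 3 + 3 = -8*l^2 + l*(-32*s - 22) + 8*s + 6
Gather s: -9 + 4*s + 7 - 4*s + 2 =0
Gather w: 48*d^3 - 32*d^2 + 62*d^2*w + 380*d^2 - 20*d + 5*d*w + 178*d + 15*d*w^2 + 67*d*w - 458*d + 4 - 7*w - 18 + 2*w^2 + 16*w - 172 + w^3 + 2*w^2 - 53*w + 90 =48*d^3 + 348*d^2 - 300*d + w^3 + w^2*(15*d + 4) + w*(62*d^2 + 72*d - 44) - 96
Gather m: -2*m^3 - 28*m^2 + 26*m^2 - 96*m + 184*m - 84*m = -2*m^3 - 2*m^2 + 4*m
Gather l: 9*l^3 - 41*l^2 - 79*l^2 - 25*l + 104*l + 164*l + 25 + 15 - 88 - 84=9*l^3 - 120*l^2 + 243*l - 132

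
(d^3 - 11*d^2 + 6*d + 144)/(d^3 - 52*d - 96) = (d^2 - 3*d - 18)/(d^2 + 8*d + 12)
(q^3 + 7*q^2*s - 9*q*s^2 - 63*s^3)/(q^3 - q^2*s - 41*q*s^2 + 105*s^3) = (q + 3*s)/(q - 5*s)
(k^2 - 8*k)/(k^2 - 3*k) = (k - 8)/(k - 3)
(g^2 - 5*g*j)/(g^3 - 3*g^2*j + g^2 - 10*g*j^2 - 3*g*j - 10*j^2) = g/(g^2 + 2*g*j + g + 2*j)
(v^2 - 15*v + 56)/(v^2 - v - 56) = (v - 7)/(v + 7)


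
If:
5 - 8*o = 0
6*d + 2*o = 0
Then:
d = -5/24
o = 5/8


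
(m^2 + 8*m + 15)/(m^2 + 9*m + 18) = (m + 5)/(m + 6)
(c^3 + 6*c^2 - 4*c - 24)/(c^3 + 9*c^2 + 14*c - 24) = (c^2 - 4)/(c^2 + 3*c - 4)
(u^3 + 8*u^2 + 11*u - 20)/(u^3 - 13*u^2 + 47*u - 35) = (u^2 + 9*u + 20)/(u^2 - 12*u + 35)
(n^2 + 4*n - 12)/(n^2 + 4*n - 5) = (n^2 + 4*n - 12)/(n^2 + 4*n - 5)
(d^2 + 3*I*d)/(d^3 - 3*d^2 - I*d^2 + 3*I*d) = (d + 3*I)/(d^2 - 3*d - I*d + 3*I)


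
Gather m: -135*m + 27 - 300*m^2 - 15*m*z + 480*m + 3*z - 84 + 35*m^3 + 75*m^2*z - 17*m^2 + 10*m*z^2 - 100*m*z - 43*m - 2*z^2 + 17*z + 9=35*m^3 + m^2*(75*z - 317) + m*(10*z^2 - 115*z + 302) - 2*z^2 + 20*z - 48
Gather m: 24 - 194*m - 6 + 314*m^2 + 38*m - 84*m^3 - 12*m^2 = -84*m^3 + 302*m^2 - 156*m + 18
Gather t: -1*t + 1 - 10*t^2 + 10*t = -10*t^2 + 9*t + 1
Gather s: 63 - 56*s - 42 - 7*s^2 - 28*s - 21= -7*s^2 - 84*s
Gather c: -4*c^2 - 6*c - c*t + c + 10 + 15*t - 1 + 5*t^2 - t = -4*c^2 + c*(-t - 5) + 5*t^2 + 14*t + 9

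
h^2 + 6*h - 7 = (h - 1)*(h + 7)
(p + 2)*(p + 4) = p^2 + 6*p + 8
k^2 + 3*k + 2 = (k + 1)*(k + 2)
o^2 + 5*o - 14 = (o - 2)*(o + 7)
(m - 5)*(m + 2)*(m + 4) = m^3 + m^2 - 22*m - 40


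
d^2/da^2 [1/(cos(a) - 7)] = (sin(a)^2 - 7*cos(a) + 1)/(cos(a) - 7)^3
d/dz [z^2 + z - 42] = 2*z + 1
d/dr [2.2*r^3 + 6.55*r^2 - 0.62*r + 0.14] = 6.6*r^2 + 13.1*r - 0.62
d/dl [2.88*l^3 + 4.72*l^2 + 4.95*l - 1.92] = 8.64*l^2 + 9.44*l + 4.95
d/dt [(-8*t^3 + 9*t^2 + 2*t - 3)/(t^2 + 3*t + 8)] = (-8*t^4 - 48*t^3 - 167*t^2 + 150*t + 25)/(t^4 + 6*t^3 + 25*t^2 + 48*t + 64)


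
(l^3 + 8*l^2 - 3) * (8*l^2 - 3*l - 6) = 8*l^5 + 61*l^4 - 30*l^3 - 72*l^2 + 9*l + 18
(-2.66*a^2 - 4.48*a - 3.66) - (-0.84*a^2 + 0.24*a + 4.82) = -1.82*a^2 - 4.72*a - 8.48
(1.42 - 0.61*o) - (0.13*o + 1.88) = -0.74*o - 0.46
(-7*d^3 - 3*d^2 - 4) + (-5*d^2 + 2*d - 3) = -7*d^3 - 8*d^2 + 2*d - 7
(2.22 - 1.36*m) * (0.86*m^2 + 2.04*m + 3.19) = -1.1696*m^3 - 0.8652*m^2 + 0.1904*m + 7.0818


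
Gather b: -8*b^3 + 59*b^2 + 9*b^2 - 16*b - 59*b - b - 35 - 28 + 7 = -8*b^3 + 68*b^2 - 76*b - 56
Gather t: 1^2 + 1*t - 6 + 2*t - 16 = 3*t - 21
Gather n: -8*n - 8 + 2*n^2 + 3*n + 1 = 2*n^2 - 5*n - 7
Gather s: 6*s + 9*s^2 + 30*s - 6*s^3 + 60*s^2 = -6*s^3 + 69*s^2 + 36*s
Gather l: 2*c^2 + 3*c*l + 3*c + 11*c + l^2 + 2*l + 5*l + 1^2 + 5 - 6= 2*c^2 + 14*c + l^2 + l*(3*c + 7)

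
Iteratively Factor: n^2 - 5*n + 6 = (n - 3)*(n - 2)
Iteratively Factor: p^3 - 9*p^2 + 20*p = (p - 4)*(p^2 - 5*p) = (p - 5)*(p - 4)*(p)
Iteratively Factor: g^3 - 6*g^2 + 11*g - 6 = (g - 3)*(g^2 - 3*g + 2) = (g - 3)*(g - 2)*(g - 1)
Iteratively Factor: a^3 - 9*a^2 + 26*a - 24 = (a - 4)*(a^2 - 5*a + 6) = (a - 4)*(a - 3)*(a - 2)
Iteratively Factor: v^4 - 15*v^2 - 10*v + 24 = (v + 2)*(v^3 - 2*v^2 - 11*v + 12) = (v - 4)*(v + 2)*(v^2 + 2*v - 3) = (v - 4)*(v + 2)*(v + 3)*(v - 1)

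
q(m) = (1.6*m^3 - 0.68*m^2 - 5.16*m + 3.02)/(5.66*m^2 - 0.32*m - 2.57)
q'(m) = (0.32 - 11.32*m)*(1.6*m^3 - 0.68*m^2 - 5.16*m + 3.02)/(5.66*m^2 - 0.32*m - 2.57)^2 + (4.8*m^2 - 1.36*m - 5.16)/(5.66*m^2 - 0.32*m - 2.57)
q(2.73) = 0.42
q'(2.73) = 0.36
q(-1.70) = 0.14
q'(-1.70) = 0.96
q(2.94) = 0.50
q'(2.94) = 0.35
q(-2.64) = -0.46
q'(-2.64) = 0.47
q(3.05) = 0.54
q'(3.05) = 0.35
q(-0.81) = 4.21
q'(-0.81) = 27.82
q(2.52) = 0.35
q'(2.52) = 0.37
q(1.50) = -0.09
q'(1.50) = 0.52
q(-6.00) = -1.65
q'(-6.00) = 0.31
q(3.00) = 0.52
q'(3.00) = 0.35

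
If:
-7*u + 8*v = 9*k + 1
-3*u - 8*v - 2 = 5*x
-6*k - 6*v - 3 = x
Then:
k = 65*x/321 - 29/107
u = -73*x/107 - 6/107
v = -79*x/214 - 49/214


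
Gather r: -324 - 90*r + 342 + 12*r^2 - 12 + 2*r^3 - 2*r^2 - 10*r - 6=2*r^3 + 10*r^2 - 100*r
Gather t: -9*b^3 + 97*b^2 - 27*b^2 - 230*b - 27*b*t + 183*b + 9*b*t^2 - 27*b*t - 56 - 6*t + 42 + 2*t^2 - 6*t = -9*b^3 + 70*b^2 - 47*b + t^2*(9*b + 2) + t*(-54*b - 12) - 14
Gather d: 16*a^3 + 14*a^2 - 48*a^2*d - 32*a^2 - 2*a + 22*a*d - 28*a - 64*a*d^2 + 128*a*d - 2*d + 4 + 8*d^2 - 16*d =16*a^3 - 18*a^2 - 30*a + d^2*(8 - 64*a) + d*(-48*a^2 + 150*a - 18) + 4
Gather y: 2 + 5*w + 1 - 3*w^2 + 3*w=-3*w^2 + 8*w + 3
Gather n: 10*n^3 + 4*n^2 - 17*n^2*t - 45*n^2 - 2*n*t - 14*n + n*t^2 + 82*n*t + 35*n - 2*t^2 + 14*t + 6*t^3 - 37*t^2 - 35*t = 10*n^3 + n^2*(-17*t - 41) + n*(t^2 + 80*t + 21) + 6*t^3 - 39*t^2 - 21*t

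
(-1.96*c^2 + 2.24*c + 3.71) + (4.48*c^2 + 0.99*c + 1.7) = 2.52*c^2 + 3.23*c + 5.41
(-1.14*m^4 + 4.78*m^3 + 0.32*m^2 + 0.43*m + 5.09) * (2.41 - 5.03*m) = 5.7342*m^5 - 26.7908*m^4 + 9.9102*m^3 - 1.3917*m^2 - 24.5664*m + 12.2669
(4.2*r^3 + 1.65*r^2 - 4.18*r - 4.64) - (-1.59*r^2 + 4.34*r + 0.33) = 4.2*r^3 + 3.24*r^2 - 8.52*r - 4.97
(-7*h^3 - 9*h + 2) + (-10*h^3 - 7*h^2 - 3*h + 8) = -17*h^3 - 7*h^2 - 12*h + 10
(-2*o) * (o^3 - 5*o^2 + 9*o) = -2*o^4 + 10*o^3 - 18*o^2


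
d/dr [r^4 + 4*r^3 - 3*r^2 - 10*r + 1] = 4*r^3 + 12*r^2 - 6*r - 10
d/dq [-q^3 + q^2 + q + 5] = -3*q^2 + 2*q + 1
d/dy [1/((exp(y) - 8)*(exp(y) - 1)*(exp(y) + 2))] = -((exp(y) - 8)*(exp(y) - 1) + (exp(y) - 8)*(exp(y) + 2) + (exp(y) - 1)*(exp(y) + 2))/(4*(exp(y) - 8)^2*(exp(y) + 2)^2*sinh(y/2)^2)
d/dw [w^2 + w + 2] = 2*w + 1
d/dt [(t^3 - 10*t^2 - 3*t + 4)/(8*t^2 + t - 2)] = 2*(4*t^4 + t^3 + 4*t^2 - 12*t + 1)/(64*t^4 + 16*t^3 - 31*t^2 - 4*t + 4)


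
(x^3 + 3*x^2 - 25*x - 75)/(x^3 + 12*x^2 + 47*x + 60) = (x - 5)/(x + 4)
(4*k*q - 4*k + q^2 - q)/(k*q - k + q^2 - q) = (4*k + q)/(k + q)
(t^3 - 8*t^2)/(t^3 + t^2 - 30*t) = t*(t - 8)/(t^2 + t - 30)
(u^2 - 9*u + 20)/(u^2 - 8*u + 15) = (u - 4)/(u - 3)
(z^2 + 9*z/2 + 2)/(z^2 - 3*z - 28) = (z + 1/2)/(z - 7)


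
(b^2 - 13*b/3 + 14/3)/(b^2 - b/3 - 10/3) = (3*b - 7)/(3*b + 5)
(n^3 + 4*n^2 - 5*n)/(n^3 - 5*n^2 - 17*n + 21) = n*(n + 5)/(n^2 - 4*n - 21)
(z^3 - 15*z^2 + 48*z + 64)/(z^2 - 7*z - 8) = z - 8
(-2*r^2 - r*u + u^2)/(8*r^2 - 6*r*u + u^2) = (-r - u)/(4*r - u)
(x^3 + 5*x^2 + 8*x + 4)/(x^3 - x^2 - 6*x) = (x^2 + 3*x + 2)/(x*(x - 3))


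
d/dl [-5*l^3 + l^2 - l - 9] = -15*l^2 + 2*l - 1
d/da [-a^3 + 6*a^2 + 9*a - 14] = -3*a^2 + 12*a + 9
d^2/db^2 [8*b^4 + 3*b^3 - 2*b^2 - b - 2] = 96*b^2 + 18*b - 4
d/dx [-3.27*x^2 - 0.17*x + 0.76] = -6.54*x - 0.17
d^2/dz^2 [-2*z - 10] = 0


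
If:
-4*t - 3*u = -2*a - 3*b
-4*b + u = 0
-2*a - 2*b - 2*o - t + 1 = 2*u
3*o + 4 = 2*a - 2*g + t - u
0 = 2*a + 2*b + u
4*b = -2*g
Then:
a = 44/25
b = -44/75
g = 88/75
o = 43/75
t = 11/5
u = -176/75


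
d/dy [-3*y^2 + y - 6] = 1 - 6*y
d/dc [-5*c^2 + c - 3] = 1 - 10*c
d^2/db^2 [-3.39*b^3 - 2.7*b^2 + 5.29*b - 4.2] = -20.34*b - 5.4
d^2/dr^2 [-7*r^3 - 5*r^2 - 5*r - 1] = -42*r - 10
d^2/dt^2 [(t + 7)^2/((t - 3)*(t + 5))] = 8*(3*t^3 + 48*t^2 + 231*t + 394)/(t^6 + 6*t^5 - 33*t^4 - 172*t^3 + 495*t^2 + 1350*t - 3375)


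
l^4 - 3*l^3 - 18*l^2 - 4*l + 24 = (l - 6)*(l - 1)*(l + 2)^2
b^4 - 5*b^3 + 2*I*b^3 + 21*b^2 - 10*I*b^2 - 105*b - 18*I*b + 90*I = (b - 5)*(b - 3*I)*(b - I)*(b + 6*I)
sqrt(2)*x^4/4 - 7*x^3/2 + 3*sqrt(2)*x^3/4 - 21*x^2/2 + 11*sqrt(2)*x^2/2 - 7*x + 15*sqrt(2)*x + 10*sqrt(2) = (x/2 + 1/2)*(x - 5*sqrt(2))*(x - 2*sqrt(2))*(sqrt(2)*x/2 + sqrt(2))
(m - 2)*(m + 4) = m^2 + 2*m - 8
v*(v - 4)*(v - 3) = v^3 - 7*v^2 + 12*v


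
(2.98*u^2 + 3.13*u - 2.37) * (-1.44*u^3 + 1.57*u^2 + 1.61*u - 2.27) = -4.2912*u^5 + 0.1714*u^4 + 13.1247*u^3 - 5.4462*u^2 - 10.9208*u + 5.3799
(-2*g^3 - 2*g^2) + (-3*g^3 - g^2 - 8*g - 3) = -5*g^3 - 3*g^2 - 8*g - 3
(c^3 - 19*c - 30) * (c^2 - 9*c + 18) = c^5 - 9*c^4 - c^3 + 141*c^2 - 72*c - 540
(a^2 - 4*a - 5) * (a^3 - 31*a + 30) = a^5 - 4*a^4 - 36*a^3 + 154*a^2 + 35*a - 150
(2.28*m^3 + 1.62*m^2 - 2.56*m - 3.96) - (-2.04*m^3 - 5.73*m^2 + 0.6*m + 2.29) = 4.32*m^3 + 7.35*m^2 - 3.16*m - 6.25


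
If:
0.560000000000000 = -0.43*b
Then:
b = -1.30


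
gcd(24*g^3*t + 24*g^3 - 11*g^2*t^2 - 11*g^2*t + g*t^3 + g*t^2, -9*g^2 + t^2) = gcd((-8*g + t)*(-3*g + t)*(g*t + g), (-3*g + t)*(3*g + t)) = -3*g + t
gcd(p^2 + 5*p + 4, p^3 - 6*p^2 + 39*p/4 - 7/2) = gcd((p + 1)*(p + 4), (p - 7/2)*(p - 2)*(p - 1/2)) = 1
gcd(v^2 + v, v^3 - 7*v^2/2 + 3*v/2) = v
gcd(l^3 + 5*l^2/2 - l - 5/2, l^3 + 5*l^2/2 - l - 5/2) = l^3 + 5*l^2/2 - l - 5/2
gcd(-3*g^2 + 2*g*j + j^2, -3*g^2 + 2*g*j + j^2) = 3*g^2 - 2*g*j - j^2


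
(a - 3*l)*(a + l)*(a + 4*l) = a^3 + 2*a^2*l - 11*a*l^2 - 12*l^3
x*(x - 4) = x^2 - 4*x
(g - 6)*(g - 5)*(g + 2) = g^3 - 9*g^2 + 8*g + 60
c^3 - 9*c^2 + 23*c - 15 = (c - 5)*(c - 3)*(c - 1)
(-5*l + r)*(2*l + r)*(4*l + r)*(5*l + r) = -200*l^4 - 150*l^3*r - 17*l^2*r^2 + 6*l*r^3 + r^4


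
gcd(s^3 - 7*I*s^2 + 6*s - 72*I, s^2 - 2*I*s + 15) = s + 3*I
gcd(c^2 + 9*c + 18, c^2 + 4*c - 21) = 1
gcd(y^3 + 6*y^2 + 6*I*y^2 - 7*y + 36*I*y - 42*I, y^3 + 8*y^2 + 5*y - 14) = y^2 + 6*y - 7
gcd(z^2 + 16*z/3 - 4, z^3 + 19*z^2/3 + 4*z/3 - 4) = z^2 + 16*z/3 - 4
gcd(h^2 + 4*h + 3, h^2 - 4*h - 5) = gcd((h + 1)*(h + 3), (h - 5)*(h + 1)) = h + 1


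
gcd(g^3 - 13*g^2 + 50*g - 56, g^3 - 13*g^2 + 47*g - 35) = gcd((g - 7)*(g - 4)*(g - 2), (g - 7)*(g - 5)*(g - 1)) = g - 7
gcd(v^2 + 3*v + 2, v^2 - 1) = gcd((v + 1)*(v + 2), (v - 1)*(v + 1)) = v + 1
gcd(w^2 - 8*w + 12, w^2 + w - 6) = w - 2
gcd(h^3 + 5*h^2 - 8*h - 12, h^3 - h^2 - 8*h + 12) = h - 2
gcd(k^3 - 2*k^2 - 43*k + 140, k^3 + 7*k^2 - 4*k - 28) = k + 7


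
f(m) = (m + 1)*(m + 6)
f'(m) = 2*m + 7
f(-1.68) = -2.94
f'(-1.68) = 3.64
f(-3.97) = -6.03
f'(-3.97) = -0.94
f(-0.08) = 5.45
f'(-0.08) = 6.84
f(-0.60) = 2.16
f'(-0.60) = 5.80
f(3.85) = 47.77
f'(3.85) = 14.70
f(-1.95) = -3.85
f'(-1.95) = 3.10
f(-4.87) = -4.37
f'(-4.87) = -2.74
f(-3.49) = -6.25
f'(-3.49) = 0.02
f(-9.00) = 24.00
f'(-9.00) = -11.00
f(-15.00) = 126.00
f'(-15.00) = -23.00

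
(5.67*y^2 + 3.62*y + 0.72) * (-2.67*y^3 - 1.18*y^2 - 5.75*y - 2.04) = -15.1389*y^5 - 16.356*y^4 - 38.7965*y^3 - 33.2314*y^2 - 11.5248*y - 1.4688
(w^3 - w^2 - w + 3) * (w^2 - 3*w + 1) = w^5 - 4*w^4 + 3*w^3 + 5*w^2 - 10*w + 3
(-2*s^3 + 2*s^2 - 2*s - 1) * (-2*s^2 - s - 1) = 4*s^5 - 2*s^4 + 4*s^3 + 2*s^2 + 3*s + 1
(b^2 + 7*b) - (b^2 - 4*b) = 11*b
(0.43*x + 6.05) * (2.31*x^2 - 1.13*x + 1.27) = 0.9933*x^3 + 13.4896*x^2 - 6.2904*x + 7.6835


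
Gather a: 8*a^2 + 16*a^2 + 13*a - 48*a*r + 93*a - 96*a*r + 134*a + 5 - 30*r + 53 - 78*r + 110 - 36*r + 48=24*a^2 + a*(240 - 144*r) - 144*r + 216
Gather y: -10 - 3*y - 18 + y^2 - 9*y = y^2 - 12*y - 28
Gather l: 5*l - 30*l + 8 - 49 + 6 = -25*l - 35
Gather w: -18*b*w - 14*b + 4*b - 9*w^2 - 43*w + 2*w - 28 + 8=-10*b - 9*w^2 + w*(-18*b - 41) - 20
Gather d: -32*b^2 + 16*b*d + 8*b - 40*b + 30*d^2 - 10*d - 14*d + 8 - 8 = -32*b^2 - 32*b + 30*d^2 + d*(16*b - 24)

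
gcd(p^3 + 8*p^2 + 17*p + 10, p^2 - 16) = 1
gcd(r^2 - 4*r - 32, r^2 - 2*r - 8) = 1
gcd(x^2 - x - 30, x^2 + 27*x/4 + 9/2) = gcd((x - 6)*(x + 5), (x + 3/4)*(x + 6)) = 1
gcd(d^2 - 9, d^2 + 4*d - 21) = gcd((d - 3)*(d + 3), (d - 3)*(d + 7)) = d - 3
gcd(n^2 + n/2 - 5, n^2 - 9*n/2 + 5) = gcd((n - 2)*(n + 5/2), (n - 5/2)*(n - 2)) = n - 2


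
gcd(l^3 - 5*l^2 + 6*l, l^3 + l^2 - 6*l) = l^2 - 2*l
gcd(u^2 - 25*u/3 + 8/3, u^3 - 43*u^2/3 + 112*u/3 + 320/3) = u - 8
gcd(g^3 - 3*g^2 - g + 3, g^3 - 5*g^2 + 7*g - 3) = g^2 - 4*g + 3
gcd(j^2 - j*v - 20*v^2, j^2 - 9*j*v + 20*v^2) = -j + 5*v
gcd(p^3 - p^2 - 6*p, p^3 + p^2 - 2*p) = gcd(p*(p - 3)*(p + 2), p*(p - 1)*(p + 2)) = p^2 + 2*p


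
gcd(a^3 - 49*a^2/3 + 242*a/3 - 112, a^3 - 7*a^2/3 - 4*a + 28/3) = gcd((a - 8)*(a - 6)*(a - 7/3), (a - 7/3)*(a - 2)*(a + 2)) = a - 7/3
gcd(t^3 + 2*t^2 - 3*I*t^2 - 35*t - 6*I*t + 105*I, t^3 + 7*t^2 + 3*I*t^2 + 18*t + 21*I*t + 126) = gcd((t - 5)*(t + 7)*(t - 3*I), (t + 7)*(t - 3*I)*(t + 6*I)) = t^2 + t*(7 - 3*I) - 21*I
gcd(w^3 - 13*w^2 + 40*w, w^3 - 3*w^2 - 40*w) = w^2 - 8*w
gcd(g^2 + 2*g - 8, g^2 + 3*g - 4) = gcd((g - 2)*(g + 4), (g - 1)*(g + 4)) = g + 4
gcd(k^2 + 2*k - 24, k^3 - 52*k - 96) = k + 6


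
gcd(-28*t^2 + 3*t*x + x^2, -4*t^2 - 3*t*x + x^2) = -4*t + x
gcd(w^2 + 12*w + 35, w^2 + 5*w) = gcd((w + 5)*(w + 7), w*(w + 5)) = w + 5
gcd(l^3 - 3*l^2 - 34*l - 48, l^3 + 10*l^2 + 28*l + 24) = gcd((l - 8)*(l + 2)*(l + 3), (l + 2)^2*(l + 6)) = l + 2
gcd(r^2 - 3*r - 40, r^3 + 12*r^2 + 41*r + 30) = r + 5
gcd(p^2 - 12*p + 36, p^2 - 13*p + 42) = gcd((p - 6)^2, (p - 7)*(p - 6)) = p - 6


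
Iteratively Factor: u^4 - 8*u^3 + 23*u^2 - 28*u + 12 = (u - 2)*(u^3 - 6*u^2 + 11*u - 6) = (u - 3)*(u - 2)*(u^2 - 3*u + 2) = (u - 3)*(u - 2)*(u - 1)*(u - 2)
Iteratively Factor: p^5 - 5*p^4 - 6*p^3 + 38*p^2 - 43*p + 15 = (p - 1)*(p^4 - 4*p^3 - 10*p^2 + 28*p - 15) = (p - 1)^2*(p^3 - 3*p^2 - 13*p + 15) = (p - 5)*(p - 1)^2*(p^2 + 2*p - 3) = (p - 5)*(p - 1)^2*(p + 3)*(p - 1)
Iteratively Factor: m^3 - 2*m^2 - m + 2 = (m - 1)*(m^2 - m - 2) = (m - 1)*(m + 1)*(m - 2)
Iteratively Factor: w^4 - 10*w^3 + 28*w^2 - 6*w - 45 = (w - 5)*(w^3 - 5*w^2 + 3*w + 9) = (w - 5)*(w - 3)*(w^2 - 2*w - 3) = (w - 5)*(w - 3)^2*(w + 1)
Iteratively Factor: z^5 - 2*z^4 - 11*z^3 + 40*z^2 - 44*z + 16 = (z - 1)*(z^4 - z^3 - 12*z^2 + 28*z - 16) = (z - 2)*(z - 1)*(z^3 + z^2 - 10*z + 8) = (z - 2)*(z - 1)^2*(z^2 + 2*z - 8) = (z - 2)*(z - 1)^2*(z + 4)*(z - 2)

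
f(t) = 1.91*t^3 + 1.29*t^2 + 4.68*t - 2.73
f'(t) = 5.73*t^2 + 2.58*t + 4.68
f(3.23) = 90.21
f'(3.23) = 72.79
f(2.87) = 66.48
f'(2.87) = 59.28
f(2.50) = 46.88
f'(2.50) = 46.94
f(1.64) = 16.84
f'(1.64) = 24.32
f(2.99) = 73.85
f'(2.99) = 63.62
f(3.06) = 78.40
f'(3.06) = 66.23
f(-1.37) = -11.63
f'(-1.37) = 11.90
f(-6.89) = -598.46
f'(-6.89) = 258.92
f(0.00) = -2.73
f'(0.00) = 4.68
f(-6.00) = -396.93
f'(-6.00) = 195.48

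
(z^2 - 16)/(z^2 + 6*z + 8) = (z - 4)/(z + 2)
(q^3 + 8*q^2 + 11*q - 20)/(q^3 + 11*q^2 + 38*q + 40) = (q - 1)/(q + 2)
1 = 1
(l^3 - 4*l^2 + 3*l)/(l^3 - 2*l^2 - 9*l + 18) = l*(l - 1)/(l^2 + l - 6)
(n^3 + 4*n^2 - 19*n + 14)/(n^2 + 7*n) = n - 3 + 2/n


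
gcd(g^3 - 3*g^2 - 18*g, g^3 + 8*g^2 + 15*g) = g^2 + 3*g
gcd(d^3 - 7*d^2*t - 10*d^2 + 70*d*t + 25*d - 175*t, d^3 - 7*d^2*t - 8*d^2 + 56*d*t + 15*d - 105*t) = -d^2 + 7*d*t + 5*d - 35*t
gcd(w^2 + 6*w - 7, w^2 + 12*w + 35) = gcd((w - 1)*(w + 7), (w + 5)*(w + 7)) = w + 7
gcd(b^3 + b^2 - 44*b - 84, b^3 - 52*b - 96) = b^2 + 8*b + 12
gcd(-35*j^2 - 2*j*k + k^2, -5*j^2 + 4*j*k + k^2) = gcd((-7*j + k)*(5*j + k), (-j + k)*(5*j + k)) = 5*j + k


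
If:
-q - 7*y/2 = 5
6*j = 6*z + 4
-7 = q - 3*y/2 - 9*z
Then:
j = z + 2/3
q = 63*z/10 - 32/5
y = 2/5 - 9*z/5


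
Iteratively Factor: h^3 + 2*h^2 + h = (h + 1)*(h^2 + h) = (h + 1)^2*(h)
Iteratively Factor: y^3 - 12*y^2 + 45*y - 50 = (y - 5)*(y^2 - 7*y + 10) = (y - 5)^2*(y - 2)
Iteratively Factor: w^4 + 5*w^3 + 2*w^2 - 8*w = (w - 1)*(w^3 + 6*w^2 + 8*w) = (w - 1)*(w + 4)*(w^2 + 2*w) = w*(w - 1)*(w + 4)*(w + 2)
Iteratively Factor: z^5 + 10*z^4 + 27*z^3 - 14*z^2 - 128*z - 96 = (z + 4)*(z^4 + 6*z^3 + 3*z^2 - 26*z - 24) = (z - 2)*(z + 4)*(z^3 + 8*z^2 + 19*z + 12) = (z - 2)*(z + 3)*(z + 4)*(z^2 + 5*z + 4) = (z - 2)*(z + 3)*(z + 4)^2*(z + 1)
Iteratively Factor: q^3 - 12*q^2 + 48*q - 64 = (q - 4)*(q^2 - 8*q + 16) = (q - 4)^2*(q - 4)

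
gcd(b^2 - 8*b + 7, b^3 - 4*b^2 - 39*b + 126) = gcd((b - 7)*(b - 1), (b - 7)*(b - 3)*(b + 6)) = b - 7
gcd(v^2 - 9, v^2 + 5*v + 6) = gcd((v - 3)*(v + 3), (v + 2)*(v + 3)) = v + 3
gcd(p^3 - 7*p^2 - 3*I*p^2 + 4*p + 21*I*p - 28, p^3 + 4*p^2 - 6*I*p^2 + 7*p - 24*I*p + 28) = p + I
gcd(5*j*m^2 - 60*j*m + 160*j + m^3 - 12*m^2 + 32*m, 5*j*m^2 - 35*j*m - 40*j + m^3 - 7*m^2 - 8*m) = 5*j*m - 40*j + m^2 - 8*m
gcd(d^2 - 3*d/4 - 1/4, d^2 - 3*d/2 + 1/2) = d - 1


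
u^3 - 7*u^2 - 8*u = u*(u - 8)*(u + 1)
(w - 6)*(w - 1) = w^2 - 7*w + 6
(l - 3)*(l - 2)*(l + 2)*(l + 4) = l^4 + l^3 - 16*l^2 - 4*l + 48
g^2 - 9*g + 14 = (g - 7)*(g - 2)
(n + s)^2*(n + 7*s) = n^3 + 9*n^2*s + 15*n*s^2 + 7*s^3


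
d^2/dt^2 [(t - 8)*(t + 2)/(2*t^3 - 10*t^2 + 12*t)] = (t^6 - 18*t^5 - 24*t^4 + 556*t^3 - 1488*t^2 + 1440*t - 576)/(t^3*(t^6 - 15*t^5 + 93*t^4 - 305*t^3 + 558*t^2 - 540*t + 216))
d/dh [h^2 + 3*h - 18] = 2*h + 3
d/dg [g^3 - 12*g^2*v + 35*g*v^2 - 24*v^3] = 3*g^2 - 24*g*v + 35*v^2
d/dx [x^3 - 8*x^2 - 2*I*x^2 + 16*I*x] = 3*x^2 - 16*x - 4*I*x + 16*I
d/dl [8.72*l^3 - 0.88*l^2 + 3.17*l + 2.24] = 26.16*l^2 - 1.76*l + 3.17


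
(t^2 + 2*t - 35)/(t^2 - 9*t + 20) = (t + 7)/(t - 4)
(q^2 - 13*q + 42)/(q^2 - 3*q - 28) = (q - 6)/(q + 4)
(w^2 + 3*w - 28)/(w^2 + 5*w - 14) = (w - 4)/(w - 2)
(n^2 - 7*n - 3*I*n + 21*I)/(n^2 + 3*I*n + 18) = (n - 7)/(n + 6*I)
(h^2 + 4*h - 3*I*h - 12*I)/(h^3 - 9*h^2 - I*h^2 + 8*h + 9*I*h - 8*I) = (h^2 + h*(4 - 3*I) - 12*I)/(h^3 - h^2*(9 + I) + h*(8 + 9*I) - 8*I)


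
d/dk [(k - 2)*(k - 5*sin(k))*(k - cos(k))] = (2 - k)*(k - cos(k))*(5*cos(k) - 1) + (k - 2)*(k - 5*sin(k))*(sin(k) + 1) + (k - 5*sin(k))*(k - cos(k))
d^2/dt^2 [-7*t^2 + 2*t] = -14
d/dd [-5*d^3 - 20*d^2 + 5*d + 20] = -15*d^2 - 40*d + 5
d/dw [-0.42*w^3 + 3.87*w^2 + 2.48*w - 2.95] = -1.26*w^2 + 7.74*w + 2.48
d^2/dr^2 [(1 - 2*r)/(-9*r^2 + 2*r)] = 2*(162*r^3 - 243*r^2 + 54*r - 4)/(r^3*(729*r^3 - 486*r^2 + 108*r - 8))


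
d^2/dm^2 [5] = 0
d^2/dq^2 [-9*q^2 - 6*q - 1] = -18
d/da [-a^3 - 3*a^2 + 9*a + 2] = -3*a^2 - 6*a + 9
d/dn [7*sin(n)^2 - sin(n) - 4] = (14*sin(n) - 1)*cos(n)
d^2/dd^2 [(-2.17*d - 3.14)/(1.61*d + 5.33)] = 20.964454/(1.61*d + 5.33)^3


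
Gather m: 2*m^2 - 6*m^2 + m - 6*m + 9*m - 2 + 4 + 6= -4*m^2 + 4*m + 8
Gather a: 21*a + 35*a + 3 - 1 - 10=56*a - 8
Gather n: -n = -n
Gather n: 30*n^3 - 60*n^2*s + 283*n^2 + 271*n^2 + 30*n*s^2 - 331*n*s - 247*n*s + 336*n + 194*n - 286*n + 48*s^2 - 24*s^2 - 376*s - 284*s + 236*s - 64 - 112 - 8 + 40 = 30*n^3 + n^2*(554 - 60*s) + n*(30*s^2 - 578*s + 244) + 24*s^2 - 424*s - 144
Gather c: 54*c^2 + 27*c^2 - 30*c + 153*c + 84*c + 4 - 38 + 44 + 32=81*c^2 + 207*c + 42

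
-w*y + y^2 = y*(-w + y)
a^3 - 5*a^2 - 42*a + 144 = (a - 8)*(a - 3)*(a + 6)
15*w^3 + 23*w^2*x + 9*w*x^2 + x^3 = (w + x)*(3*w + x)*(5*w + x)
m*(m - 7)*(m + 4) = m^3 - 3*m^2 - 28*m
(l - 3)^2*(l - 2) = l^3 - 8*l^2 + 21*l - 18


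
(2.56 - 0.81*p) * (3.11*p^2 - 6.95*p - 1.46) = -2.5191*p^3 + 13.5911*p^2 - 16.6094*p - 3.7376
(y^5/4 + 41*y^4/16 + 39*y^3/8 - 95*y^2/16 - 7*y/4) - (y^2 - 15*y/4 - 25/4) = y^5/4 + 41*y^4/16 + 39*y^3/8 - 111*y^2/16 + 2*y + 25/4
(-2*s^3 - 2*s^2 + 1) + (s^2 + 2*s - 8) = -2*s^3 - s^2 + 2*s - 7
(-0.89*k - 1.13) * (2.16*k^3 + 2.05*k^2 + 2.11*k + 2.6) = -1.9224*k^4 - 4.2653*k^3 - 4.1944*k^2 - 4.6983*k - 2.938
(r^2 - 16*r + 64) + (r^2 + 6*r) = 2*r^2 - 10*r + 64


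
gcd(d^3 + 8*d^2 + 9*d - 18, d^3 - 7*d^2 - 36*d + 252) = d + 6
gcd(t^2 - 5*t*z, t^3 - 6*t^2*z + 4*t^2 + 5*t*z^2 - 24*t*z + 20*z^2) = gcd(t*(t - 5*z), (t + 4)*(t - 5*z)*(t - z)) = -t + 5*z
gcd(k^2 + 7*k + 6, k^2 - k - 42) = k + 6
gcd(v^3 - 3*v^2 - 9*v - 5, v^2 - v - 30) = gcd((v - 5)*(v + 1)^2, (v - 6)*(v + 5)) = 1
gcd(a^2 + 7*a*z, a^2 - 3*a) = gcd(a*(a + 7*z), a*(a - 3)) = a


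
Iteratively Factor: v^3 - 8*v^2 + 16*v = (v)*(v^2 - 8*v + 16) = v*(v - 4)*(v - 4)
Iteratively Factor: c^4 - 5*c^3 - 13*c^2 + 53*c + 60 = (c + 3)*(c^3 - 8*c^2 + 11*c + 20) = (c - 5)*(c + 3)*(c^2 - 3*c - 4) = (c - 5)*(c - 4)*(c + 3)*(c + 1)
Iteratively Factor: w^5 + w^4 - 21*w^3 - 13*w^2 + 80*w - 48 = (w + 3)*(w^4 - 2*w^3 - 15*w^2 + 32*w - 16) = (w - 4)*(w + 3)*(w^3 + 2*w^2 - 7*w + 4) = (w - 4)*(w - 1)*(w + 3)*(w^2 + 3*w - 4) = (w - 4)*(w - 1)^2*(w + 3)*(w + 4)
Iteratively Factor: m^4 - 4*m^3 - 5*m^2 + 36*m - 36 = (m - 2)*(m^3 - 2*m^2 - 9*m + 18) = (m - 3)*(m - 2)*(m^2 + m - 6) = (m - 3)*(m - 2)*(m + 3)*(m - 2)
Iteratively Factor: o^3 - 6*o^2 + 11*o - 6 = (o - 2)*(o^2 - 4*o + 3) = (o - 2)*(o - 1)*(o - 3)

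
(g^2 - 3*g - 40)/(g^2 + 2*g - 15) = (g - 8)/(g - 3)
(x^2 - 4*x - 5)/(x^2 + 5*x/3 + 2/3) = 3*(x - 5)/(3*x + 2)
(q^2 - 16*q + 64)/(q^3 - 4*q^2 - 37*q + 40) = (q - 8)/(q^2 + 4*q - 5)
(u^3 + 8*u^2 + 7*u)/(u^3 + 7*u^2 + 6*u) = (u + 7)/(u + 6)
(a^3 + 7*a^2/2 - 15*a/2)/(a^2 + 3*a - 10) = a*(2*a - 3)/(2*(a - 2))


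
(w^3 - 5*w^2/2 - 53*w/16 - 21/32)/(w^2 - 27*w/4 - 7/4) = (8*w^2 - 22*w - 21)/(8*(w - 7))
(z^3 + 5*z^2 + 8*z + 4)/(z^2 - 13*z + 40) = (z^3 + 5*z^2 + 8*z + 4)/(z^2 - 13*z + 40)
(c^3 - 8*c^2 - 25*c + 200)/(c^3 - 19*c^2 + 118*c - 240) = (c + 5)/(c - 6)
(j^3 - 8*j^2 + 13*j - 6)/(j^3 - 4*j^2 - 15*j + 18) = (j - 1)/(j + 3)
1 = 1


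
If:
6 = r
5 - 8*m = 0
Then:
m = 5/8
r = 6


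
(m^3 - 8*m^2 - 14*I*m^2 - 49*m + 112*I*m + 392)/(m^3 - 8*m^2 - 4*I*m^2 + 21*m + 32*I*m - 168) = (m - 7*I)/(m + 3*I)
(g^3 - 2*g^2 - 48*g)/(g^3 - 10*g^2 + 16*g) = (g + 6)/(g - 2)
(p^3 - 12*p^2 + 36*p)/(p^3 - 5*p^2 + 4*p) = (p^2 - 12*p + 36)/(p^2 - 5*p + 4)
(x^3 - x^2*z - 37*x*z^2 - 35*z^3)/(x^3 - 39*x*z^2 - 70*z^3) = (x + z)/(x + 2*z)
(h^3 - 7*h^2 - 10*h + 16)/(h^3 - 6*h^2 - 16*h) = (h - 1)/h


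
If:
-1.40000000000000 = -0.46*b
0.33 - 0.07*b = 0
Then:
No Solution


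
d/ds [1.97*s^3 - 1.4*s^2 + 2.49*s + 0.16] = 5.91*s^2 - 2.8*s + 2.49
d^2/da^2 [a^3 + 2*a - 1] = 6*a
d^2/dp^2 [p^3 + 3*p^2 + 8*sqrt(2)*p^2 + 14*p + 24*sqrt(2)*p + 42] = 6*p + 6 + 16*sqrt(2)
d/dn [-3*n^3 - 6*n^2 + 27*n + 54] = -9*n^2 - 12*n + 27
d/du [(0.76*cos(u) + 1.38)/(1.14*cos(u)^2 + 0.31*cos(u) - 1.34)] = (0.8664*cos(u)^2 + 3.1464*cos(u) + 1.4462)*sin(u)/(1.2996*cos(u)^4 + 0.7068*cos(u)^3 - 2.9591*cos(u)^2 - 0.8308*cos(u) + 1.7956)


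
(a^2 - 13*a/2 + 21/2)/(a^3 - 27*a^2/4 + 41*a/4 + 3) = 2*(2*a - 7)/(4*a^2 - 15*a - 4)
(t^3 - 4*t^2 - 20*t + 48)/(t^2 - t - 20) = (t^2 - 8*t + 12)/(t - 5)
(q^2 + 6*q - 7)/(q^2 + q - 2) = (q + 7)/(q + 2)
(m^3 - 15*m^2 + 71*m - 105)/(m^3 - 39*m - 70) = (m^2 - 8*m + 15)/(m^2 + 7*m + 10)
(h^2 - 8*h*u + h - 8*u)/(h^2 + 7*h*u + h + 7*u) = (h - 8*u)/(h + 7*u)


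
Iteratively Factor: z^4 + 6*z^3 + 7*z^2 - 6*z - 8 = (z + 1)*(z^3 + 5*z^2 + 2*z - 8) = (z + 1)*(z + 2)*(z^2 + 3*z - 4) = (z - 1)*(z + 1)*(z + 2)*(z + 4)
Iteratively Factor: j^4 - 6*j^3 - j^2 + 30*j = (j + 2)*(j^3 - 8*j^2 + 15*j) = j*(j + 2)*(j^2 - 8*j + 15) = j*(j - 5)*(j + 2)*(j - 3)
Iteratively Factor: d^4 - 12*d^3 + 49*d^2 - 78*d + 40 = (d - 5)*(d^3 - 7*d^2 + 14*d - 8) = (d - 5)*(d - 2)*(d^2 - 5*d + 4) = (d - 5)*(d - 2)*(d - 1)*(d - 4)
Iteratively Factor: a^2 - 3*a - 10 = (a + 2)*(a - 5)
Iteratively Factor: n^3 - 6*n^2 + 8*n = (n - 4)*(n^2 - 2*n) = (n - 4)*(n - 2)*(n)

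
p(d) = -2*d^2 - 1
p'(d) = -4*d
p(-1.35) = -4.64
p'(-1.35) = 5.40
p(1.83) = -7.70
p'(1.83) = -7.32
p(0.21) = -1.09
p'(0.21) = -0.84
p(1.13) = -3.55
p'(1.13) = -4.52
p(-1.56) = -5.87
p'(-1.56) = 6.24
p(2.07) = -9.57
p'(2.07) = -8.28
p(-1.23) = -4.03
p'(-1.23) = 4.92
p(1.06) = -3.25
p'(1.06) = -4.24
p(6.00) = -73.00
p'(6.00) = -24.00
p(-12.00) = -289.00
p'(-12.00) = 48.00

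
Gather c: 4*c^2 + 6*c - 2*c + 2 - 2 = 4*c^2 + 4*c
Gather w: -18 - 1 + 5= -14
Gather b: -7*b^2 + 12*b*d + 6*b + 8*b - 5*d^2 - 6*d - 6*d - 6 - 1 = -7*b^2 + b*(12*d + 14) - 5*d^2 - 12*d - 7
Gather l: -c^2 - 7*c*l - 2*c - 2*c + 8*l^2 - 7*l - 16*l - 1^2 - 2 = -c^2 - 4*c + 8*l^2 + l*(-7*c - 23) - 3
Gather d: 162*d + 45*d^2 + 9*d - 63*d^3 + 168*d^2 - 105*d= -63*d^3 + 213*d^2 + 66*d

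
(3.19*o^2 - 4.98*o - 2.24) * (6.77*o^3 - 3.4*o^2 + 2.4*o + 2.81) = 21.5963*o^5 - 44.5606*o^4 + 9.4232*o^3 + 4.6279*o^2 - 19.3698*o - 6.2944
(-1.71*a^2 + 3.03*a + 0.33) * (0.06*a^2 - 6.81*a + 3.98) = -0.1026*a^4 + 11.8269*a^3 - 27.4203*a^2 + 9.8121*a + 1.3134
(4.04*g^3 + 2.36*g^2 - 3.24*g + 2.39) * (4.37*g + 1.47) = 17.6548*g^4 + 16.252*g^3 - 10.6896*g^2 + 5.6815*g + 3.5133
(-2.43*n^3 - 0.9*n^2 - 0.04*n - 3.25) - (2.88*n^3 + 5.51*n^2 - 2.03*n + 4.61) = -5.31*n^3 - 6.41*n^2 + 1.99*n - 7.86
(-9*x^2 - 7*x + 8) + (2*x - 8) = -9*x^2 - 5*x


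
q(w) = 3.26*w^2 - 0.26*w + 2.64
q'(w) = 6.52*w - 0.26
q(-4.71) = 76.18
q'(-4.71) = -30.97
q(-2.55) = 24.50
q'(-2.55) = -16.89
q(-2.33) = 20.94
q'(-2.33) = -15.45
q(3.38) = 39.00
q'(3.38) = 21.78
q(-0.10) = 2.70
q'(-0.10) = -0.91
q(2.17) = 17.43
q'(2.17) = 13.89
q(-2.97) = 32.17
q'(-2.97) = -19.62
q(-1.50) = 10.36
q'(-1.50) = -10.04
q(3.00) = 31.20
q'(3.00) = 19.30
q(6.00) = 118.44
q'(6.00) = 38.86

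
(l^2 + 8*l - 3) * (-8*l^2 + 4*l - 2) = -8*l^4 - 60*l^3 + 54*l^2 - 28*l + 6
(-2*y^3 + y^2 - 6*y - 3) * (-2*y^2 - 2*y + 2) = 4*y^5 + 2*y^4 + 6*y^3 + 20*y^2 - 6*y - 6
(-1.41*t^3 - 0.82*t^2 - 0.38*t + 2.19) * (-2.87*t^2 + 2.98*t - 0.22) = 4.0467*t^5 - 1.8484*t^4 - 1.0428*t^3 - 7.2373*t^2 + 6.6098*t - 0.4818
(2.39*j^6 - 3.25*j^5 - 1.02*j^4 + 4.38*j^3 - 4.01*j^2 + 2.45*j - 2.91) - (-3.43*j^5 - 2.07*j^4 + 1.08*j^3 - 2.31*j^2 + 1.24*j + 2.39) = 2.39*j^6 + 0.18*j^5 + 1.05*j^4 + 3.3*j^3 - 1.7*j^2 + 1.21*j - 5.3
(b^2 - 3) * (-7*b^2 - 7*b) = -7*b^4 - 7*b^3 + 21*b^2 + 21*b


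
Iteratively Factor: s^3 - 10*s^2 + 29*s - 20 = (s - 1)*(s^2 - 9*s + 20) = (s - 4)*(s - 1)*(s - 5)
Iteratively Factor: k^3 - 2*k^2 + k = (k)*(k^2 - 2*k + 1) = k*(k - 1)*(k - 1)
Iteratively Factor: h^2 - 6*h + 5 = (h - 5)*(h - 1)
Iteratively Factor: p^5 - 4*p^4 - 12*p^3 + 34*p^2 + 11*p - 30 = (p + 3)*(p^4 - 7*p^3 + 9*p^2 + 7*p - 10) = (p + 1)*(p + 3)*(p^3 - 8*p^2 + 17*p - 10) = (p - 1)*(p + 1)*(p + 3)*(p^2 - 7*p + 10) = (p - 2)*(p - 1)*(p + 1)*(p + 3)*(p - 5)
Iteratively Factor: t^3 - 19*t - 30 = (t + 3)*(t^2 - 3*t - 10) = (t + 2)*(t + 3)*(t - 5)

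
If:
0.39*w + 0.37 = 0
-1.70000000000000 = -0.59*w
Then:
No Solution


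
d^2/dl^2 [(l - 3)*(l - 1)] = 2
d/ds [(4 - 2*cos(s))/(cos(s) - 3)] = -2*sin(s)/(cos(s) - 3)^2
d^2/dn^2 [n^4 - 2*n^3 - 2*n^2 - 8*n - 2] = 12*n^2 - 12*n - 4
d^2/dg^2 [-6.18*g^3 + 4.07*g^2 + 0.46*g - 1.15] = 8.14 - 37.08*g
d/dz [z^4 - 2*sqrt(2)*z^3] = z^2*(4*z - 6*sqrt(2))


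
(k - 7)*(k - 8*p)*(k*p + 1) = k^3*p - 8*k^2*p^2 - 7*k^2*p + k^2 + 56*k*p^2 - 8*k*p - 7*k + 56*p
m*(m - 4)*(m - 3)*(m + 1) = m^4 - 6*m^3 + 5*m^2 + 12*m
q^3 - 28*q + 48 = (q - 4)*(q - 2)*(q + 6)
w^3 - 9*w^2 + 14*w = w*(w - 7)*(w - 2)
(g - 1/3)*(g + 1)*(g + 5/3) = g^3 + 7*g^2/3 + 7*g/9 - 5/9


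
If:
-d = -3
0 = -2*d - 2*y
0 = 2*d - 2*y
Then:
No Solution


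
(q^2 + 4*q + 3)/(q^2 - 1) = (q + 3)/(q - 1)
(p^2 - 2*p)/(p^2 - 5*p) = (p - 2)/(p - 5)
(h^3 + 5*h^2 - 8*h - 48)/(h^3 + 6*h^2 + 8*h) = (h^2 + h - 12)/(h*(h + 2))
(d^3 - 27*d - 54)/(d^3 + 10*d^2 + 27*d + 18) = (d^2 - 3*d - 18)/(d^2 + 7*d + 6)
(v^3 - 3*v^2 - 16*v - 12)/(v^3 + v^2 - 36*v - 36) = (v + 2)/(v + 6)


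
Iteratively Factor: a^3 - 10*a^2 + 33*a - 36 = (a - 3)*(a^2 - 7*a + 12) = (a - 4)*(a - 3)*(a - 3)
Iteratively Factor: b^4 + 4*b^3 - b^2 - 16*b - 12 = (b + 2)*(b^3 + 2*b^2 - 5*b - 6) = (b - 2)*(b + 2)*(b^2 + 4*b + 3) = (b - 2)*(b + 2)*(b + 3)*(b + 1)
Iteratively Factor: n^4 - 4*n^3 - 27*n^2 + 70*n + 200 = (n - 5)*(n^3 + n^2 - 22*n - 40) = (n - 5)^2*(n^2 + 6*n + 8) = (n - 5)^2*(n + 4)*(n + 2)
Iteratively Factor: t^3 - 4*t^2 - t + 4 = (t + 1)*(t^2 - 5*t + 4) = (t - 1)*(t + 1)*(t - 4)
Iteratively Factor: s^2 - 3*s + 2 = (s - 1)*(s - 2)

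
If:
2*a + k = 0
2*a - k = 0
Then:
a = 0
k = 0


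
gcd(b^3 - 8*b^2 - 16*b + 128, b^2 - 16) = b^2 - 16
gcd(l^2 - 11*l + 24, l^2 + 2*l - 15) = l - 3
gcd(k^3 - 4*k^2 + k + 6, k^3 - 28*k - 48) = 1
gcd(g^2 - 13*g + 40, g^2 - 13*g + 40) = g^2 - 13*g + 40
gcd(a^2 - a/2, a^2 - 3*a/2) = a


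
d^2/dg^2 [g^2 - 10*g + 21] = 2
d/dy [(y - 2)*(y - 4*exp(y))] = y - (y - 2)*(4*exp(y) - 1) - 4*exp(y)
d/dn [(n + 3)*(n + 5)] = 2*n + 8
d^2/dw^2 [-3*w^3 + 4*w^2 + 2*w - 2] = 8 - 18*w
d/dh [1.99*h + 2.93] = 1.99000000000000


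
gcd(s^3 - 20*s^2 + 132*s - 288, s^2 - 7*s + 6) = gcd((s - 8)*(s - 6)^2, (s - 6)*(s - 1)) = s - 6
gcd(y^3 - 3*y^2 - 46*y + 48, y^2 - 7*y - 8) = y - 8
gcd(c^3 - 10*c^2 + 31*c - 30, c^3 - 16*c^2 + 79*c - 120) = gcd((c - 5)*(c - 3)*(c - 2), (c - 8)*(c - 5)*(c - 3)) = c^2 - 8*c + 15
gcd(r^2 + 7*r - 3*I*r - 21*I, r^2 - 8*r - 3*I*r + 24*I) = r - 3*I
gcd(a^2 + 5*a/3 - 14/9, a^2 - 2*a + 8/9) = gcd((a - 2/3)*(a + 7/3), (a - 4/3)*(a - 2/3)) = a - 2/3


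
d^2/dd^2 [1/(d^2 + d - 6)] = 2*(-d^2 - d + (2*d + 1)^2 + 6)/(d^2 + d - 6)^3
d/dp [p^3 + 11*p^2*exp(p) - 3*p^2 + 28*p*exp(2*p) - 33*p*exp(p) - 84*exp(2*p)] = 11*p^2*exp(p) + 3*p^2 + 56*p*exp(2*p) - 11*p*exp(p) - 6*p - 140*exp(2*p) - 33*exp(p)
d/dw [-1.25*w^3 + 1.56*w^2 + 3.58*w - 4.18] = -3.75*w^2 + 3.12*w + 3.58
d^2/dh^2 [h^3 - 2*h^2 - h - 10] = 6*h - 4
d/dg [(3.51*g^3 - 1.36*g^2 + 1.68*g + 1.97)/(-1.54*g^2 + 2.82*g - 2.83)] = (-5.4054*g^4 + 19.7964*g^3 - 31.0479*g^2 + 13.7652*g - 10.3098)/(2.3716*g^4 - 8.6856*g^3 + 16.6688*g^2 - 15.9612*g + 8.0089)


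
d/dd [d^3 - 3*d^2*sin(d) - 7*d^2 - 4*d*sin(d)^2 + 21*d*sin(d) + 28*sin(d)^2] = -3*d^2*cos(d) + 3*d^2 - 6*d*sin(d) - 4*d*sin(2*d) + 21*d*cos(d) - 14*d - 4*sin(d)^2 + 21*sin(d) + 28*sin(2*d)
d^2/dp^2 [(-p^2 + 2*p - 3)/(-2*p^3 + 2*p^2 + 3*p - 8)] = 2*(4*p^6 - 24*p^5 + 114*p^4 - 234*p^3 + 222*p^2 - 186*p + 91)/(8*p^9 - 24*p^8 - 12*p^7 + 160*p^6 - 174*p^5 - 246*p^4 + 645*p^3 - 168*p^2 - 576*p + 512)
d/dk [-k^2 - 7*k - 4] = -2*k - 7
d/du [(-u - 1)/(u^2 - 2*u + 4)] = (-u^2 + 2*u + 2*(u - 1)*(u + 1) - 4)/(u^2 - 2*u + 4)^2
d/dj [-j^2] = -2*j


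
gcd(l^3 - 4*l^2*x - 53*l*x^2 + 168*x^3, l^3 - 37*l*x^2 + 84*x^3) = -l^2 - 4*l*x + 21*x^2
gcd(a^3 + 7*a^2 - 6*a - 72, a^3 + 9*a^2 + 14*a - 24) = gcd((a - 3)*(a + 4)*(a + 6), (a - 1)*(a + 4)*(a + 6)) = a^2 + 10*a + 24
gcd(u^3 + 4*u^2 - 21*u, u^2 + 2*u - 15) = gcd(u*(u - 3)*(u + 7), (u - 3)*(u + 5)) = u - 3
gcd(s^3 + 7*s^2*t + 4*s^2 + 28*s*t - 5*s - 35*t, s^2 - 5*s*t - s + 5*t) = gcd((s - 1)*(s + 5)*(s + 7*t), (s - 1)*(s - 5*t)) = s - 1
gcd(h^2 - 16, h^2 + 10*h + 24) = h + 4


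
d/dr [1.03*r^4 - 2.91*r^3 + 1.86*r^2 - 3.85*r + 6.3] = 4.12*r^3 - 8.73*r^2 + 3.72*r - 3.85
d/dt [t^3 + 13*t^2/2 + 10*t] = 3*t^2 + 13*t + 10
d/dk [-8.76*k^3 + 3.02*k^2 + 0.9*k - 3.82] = -26.28*k^2 + 6.04*k + 0.9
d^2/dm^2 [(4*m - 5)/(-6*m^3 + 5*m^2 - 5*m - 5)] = 2*(-432*m^5 + 1440*m^4 - 1180*m^3 + 1545*m^2 - 1125*m + 350)/(216*m^9 - 540*m^8 + 990*m^7 - 485*m^6 - 75*m^5 + 900*m^4 - 175*m^3 + 375*m + 125)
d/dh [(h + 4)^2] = 2*h + 8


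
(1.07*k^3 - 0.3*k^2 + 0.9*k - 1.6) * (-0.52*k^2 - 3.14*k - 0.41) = -0.5564*k^5 - 3.2038*k^4 + 0.0352999999999999*k^3 - 1.871*k^2 + 4.655*k + 0.656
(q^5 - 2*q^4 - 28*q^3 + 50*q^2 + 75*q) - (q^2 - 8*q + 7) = q^5 - 2*q^4 - 28*q^3 + 49*q^2 + 83*q - 7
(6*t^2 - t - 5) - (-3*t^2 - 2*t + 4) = 9*t^2 + t - 9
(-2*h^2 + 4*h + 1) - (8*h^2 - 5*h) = -10*h^2 + 9*h + 1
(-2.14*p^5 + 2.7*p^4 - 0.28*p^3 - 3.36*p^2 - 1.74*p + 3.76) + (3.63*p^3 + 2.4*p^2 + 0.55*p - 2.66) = -2.14*p^5 + 2.7*p^4 + 3.35*p^3 - 0.96*p^2 - 1.19*p + 1.1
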